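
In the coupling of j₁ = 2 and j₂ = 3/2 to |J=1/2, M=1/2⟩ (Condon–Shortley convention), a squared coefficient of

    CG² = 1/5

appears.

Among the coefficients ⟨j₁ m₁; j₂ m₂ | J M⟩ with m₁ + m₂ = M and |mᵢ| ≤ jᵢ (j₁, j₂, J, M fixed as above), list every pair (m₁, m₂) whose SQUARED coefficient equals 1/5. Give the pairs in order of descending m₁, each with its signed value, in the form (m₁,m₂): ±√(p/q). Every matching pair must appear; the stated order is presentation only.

Admissible pairs with m₁+m₂ = M = 1/2: (-1,3/2), (0,1/2), (1,-1/2), (2,-3/2)
  (m₁,m₂)=(2,-3/2): CG² = 2/5, CG = +√(2/5)
  (m₁,m₂)=(1,-1/2): CG² = 3/10, CG = −√(3/10)
  (m₁,m₂)=(0,1/2): CG² = 1/5, CG = +√(1/5)   ← matches the target
  (m₁,m₂)=(-1,3/2): CG² = 1/10, CG = −√(1/10)
Pairs with CG² = 1/5: (0,1/2): +√(1/5)

(0,1/2): +√(1/5)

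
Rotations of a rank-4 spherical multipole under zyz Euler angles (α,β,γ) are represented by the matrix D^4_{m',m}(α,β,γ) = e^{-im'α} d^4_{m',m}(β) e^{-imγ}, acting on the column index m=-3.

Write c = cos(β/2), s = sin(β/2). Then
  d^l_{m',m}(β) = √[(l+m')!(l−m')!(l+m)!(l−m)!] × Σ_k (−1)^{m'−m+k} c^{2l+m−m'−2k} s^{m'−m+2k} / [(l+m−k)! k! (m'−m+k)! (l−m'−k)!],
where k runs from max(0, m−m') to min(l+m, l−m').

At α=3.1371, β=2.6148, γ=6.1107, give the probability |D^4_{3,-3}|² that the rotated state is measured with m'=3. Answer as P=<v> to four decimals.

First d^4_{3,-3}(β=2.6148), then the phase factors e^{-i(3)α} and e^{-i(-3)γ}:
With c≡cos(β/2)=0.260361 and s≡sin(β/2)=0.965511, N=[5040·1·1·5040]^{1/2}=5040.000000
Admissible k: 0..1 (factorial args all ≥0)
  k=0: (−1)^6·5040.0000/(720)·0.2604^2·0.9655^6 = +0.384410
  k=1: (−1)^7·5040.0000/(5040)·0.2604^0·0.9655^8 = -0.755194
d^4_{3,-3}(2.6148) = +0.384410 -0.755194 = -0.370784
|D^4_{3,-3}|² = |d^4_{3,-3}(β)|² = (-0.370784)² = 0.137481 (the z-rotation phases have unit modulus)

P=0.1375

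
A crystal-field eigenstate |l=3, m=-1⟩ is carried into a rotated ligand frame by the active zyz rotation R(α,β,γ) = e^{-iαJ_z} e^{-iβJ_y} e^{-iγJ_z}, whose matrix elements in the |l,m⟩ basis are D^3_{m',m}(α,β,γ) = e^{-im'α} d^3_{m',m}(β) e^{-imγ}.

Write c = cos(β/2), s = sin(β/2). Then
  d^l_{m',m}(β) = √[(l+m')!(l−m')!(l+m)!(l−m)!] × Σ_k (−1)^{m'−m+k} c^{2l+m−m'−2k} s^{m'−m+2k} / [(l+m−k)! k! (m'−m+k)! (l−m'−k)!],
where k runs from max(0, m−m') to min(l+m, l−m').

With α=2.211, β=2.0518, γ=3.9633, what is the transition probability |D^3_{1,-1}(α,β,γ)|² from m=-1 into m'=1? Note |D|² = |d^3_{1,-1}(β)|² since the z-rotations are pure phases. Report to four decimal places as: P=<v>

D^3_{1,-1}(2.2110,2.0518,3.9633) = e^{-i·1·2.2110}·d^3_{1,-1}(2.0518)·e^{-i·-1·3.9633}. Compute d first:
Half-angle: c=0.518329, s=0.855181. N=√(24·2·2·24)=48.000000
The bounds max(0,m−m')=0 and min(l+m,l−m')=2 give 3 terms
  k=0: (−1)^2·48.0000/(8)·0.5183^4·0.8552^2 = +0.316731
  k=1: (−1)^3·48.0000/(6)·0.5183^2·0.8552^4 = -1.149566
  k=2: (−1)^4·48.0000/(48)·0.5183^0·0.8552^6 = +0.391155
d^3_{1,-1}(2.0518) = +0.316731 -1.149566 +0.391155 = -0.441680
|D^3_{1,-1}|² = |d^3_{1,-1}(β)|² = (-0.441680)² = 0.195082 (the z-rotation phases have unit modulus)

P=0.1951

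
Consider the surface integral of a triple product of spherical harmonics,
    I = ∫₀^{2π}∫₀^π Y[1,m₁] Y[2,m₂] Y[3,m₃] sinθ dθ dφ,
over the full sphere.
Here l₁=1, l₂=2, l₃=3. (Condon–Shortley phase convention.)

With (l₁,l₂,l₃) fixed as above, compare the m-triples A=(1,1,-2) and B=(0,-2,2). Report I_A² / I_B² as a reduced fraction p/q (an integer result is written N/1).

l's match ⇒ only the (l;m) 3-j factors differ between A and B.
A: triangle coeff Δ(1,2,3) = 1/105; Σ_t [0,0]: t=0:+1/12 = 1/12; (3j)²=2/21 [(1 2 3; 1 1 -2)], sign=-1
B: triangle coeff Δ(1,2,3) = 1/105; Σ_t [0,0]: t=0:+1/24 = 1/24; (3j)²=1/21 [(1 2 3; 0 -2 2)], sign=-1
I_A²/I_B² = (2/21)/(1/21) = 2/1

2/1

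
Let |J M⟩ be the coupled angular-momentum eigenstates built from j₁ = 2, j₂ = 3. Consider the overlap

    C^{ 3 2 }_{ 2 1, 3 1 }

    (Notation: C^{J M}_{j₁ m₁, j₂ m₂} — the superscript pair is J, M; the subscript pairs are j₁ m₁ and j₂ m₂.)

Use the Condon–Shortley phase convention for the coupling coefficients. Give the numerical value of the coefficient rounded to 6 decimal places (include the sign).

-0.500000  (= −√(1/4))

j₁+j₂−J=2  J+j₁−j₂=2  J−j₁+j₂=4  j₁+j₂+J+1=9
(j₁±m₁, j₂±m₂, J±M) = (3,1,4,2,5,1)
P² = 64
sum k=0..1:
  [0] +1/48 = 1/48
  [1] −1/12 = -1/12
S = -1/16
C² = P²·S² = 1/4 ; C = -0.500000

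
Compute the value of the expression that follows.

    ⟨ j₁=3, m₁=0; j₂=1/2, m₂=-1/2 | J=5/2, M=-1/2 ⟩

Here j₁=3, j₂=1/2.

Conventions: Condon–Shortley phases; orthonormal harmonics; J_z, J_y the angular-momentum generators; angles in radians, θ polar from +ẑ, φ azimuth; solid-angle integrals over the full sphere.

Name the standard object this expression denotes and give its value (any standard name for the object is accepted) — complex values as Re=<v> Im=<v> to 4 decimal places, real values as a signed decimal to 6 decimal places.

This is a Clebsch–Gordan (vector-coupling) coefficient.
triangle: 1!×5!×0!/7! = 120/5040
(j±m)!: 3!×3!×0!×1!×2!×3! = 432
prefactor² = (2J+1)×Δ×N² = 432/7
  k=0: +1/(0!×1!×3!×0!×2!×0!) = 1/12
Σ = 1/12  ⇒  CG² = 432/7×(1/12)² = 3/7
CG = +√(3/7) = +0.654654

Clebsch–Gordan coefficient, +√(3/7) ≈ +0.654654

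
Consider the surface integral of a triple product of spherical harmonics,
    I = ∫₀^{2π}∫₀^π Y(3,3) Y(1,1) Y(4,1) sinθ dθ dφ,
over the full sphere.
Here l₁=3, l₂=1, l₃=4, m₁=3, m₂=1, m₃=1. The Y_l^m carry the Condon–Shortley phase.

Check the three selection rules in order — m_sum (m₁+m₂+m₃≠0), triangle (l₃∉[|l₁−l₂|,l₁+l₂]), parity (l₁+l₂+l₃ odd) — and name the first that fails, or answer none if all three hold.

m_sum

Σmᵢ = 5  ✗
l₃∈[|l₁−l₂|,l₁+l₂]=[2,4], have l₃=4
Σlᵢ = 8 ⇒ even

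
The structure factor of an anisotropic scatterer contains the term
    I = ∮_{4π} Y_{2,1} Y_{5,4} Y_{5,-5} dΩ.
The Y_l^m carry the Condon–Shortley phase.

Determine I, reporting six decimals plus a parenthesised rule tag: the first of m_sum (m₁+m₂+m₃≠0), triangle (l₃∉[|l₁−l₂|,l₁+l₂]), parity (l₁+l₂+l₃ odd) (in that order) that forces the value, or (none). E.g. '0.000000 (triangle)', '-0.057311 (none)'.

Rules hold: Σm=0, L=12 even, 3≤5≤7.
N = 5·11·11 = 605
Δ = 2!·2!·8!/13! = 1/38610
Racah Σ t=0..2: t=0:+1/2880 t=1:−1/576 t=2:+1/2880 = -1/960
⇒ 3j(2 5 5; 0 0 0)² = 10/429, sgn +1
Racah Σ t=1..1: t=1:−1/80640 = -1/80640
⇒ 3j(2 5 5; 1 4 -5)² = 9/286, sgn -1
4πI² = N·(3j₀)²·(3jₘ)² = 75/169
I = -1·√(0.443787/4π) = -0.18792404
No selection rule forces the value: the integral is nonzero (none).

-0.187924 (none)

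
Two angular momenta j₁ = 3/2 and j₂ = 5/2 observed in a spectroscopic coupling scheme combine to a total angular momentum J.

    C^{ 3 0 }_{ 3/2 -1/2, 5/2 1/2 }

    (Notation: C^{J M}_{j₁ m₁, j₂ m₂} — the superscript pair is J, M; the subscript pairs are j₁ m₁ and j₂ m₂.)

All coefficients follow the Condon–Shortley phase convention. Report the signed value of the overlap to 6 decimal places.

−√(1/5) = -0.447214

√[7·1!2!4!/8! · 1!2!3!2!3!3!] = √(36/5)
  +(−1)^0/∏(0,1,2,3,0,1)! = 1/12  (running 1/12)
  +(−1)^1/∏(1,0,1,2,1,2)! = -1/4  (running -1/6)
⟨..|..⟩ = √(36/5)·(-1/6) = -0.447214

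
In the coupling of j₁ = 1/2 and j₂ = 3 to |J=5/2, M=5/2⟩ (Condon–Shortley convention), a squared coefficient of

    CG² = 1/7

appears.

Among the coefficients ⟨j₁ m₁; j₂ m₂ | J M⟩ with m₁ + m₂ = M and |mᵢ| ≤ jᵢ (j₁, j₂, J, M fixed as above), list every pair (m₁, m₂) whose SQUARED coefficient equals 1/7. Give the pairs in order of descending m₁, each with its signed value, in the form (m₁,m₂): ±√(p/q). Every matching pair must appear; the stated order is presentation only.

(1/2,2): +√(1/7)

Admissible pairs with m₁+m₂ = M = 5/2: (-1/2,3), (1/2,2)
  (m₁,m₂)=(1/2,2): CG² = 1/7, CG = +√(1/7)   ← matches the target
  (m₁,m₂)=(-1/2,3): CG² = 6/7, CG = −√(6/7)
Pairs with CG² = 1/7: (1/2,2): +√(1/7)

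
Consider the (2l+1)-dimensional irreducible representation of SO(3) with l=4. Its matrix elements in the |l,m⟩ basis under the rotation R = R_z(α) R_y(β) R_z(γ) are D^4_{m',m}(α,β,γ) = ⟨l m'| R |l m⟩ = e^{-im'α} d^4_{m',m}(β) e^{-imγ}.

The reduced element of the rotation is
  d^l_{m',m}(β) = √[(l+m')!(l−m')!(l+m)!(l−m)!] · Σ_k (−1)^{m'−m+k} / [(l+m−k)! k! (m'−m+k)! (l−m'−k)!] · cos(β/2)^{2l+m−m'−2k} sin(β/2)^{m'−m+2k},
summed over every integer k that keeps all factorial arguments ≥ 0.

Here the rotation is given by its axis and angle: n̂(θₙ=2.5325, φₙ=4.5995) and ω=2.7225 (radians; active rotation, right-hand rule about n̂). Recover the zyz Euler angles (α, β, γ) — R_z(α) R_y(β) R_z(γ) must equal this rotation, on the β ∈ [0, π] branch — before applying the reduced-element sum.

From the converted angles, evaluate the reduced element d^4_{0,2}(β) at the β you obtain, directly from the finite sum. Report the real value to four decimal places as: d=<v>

d=-0.0077

Axis–angle → zyz. n̂ = (sinθₙcosφₙ, sinθₙsinφₙ, cosθₙ) = (-0.064449, -0.568482, -0.820167), ω = 2.7225.
R = I cosω + sinω [n̂]ₓ + (1−cosω) n̂n̂ᵀ gives
  R = [-0.905511, +0.403858, -0.130189; -0.263646, -0.295083, +0.918377; +0.332477, +0.865924, +0.373677]
β = atan2(√(R₁₃²+R₂₃²), R₃₃) = 1.187827; α = atan2(R₂₃, R₁₃) mod 2π = 1.711618; γ = atan2(R₃₂, −R₃₁) mod 2π = 1.937396
d^4_{0,2}(β=1.1878) via the finite sum:
c=cos(1.187827/2)=0.828757, s=sin(1.187827/2)=0.559609; N=√[24·24·720·2]=910.735966
The bounds max(0,m−m')=2 and min(l+m,l−m')=4 give 3 terms
  k=2: (−1)^0·910.7360/(96)·0.8288^6·0.5596^2 = +0.962617
  k=3: (−1)^1·910.7360/(36)·0.8288^4·0.5596^4 = -1.170405
  k=4: (−1)^2·910.7360/(96)·0.8288^2·0.5596^6 = +0.200116
d^4_{0,2}(1.1878) = +0.962617 -1.170405 +0.200116 = -0.007673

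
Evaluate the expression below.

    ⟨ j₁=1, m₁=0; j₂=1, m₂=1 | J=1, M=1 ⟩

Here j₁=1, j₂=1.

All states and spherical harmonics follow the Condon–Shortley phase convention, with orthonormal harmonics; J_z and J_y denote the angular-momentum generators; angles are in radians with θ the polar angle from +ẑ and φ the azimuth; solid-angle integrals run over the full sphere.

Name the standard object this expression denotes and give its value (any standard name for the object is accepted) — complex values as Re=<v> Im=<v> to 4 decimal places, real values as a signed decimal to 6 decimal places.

Clebsch–Gordan coefficient, −√(1/2) ≈ -0.707107

This is a Clebsch–Gordan (vector-coupling) coefficient.
triangle: 1!*1!*1!/4! = 1/24
(j±m)!: 1!*1!*2!*0!*2!*0! = 4
prefactor² = (2J+1)*Δ*N² = 1/2
  k=1: −1/(1!*0!*0!*1!*1!*0!) = -1
Σ = -1  ⇒  CG² = 1/2*(-1)² = 1/2
CG = −√(1/2) = -0.707107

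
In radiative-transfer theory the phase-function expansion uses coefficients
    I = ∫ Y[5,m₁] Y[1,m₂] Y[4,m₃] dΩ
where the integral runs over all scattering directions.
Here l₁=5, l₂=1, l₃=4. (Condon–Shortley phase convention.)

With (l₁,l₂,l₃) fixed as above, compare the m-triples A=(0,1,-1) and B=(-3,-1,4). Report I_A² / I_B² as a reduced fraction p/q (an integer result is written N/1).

10/1

l's match ⇒ only the (l;m) 3-j factors differ between A and B.
A: triangle coeff Δ(5,1,4) = 1/495; Σ_t [2,2]: t=2:+1/1440 = 1/1440; (3j)²=2/99 [(5 1 4; 0 1 -1)], sign=-1
B: triangle coeff Δ(5,1,4) = 1/495; Σ_t [0,0]: t=0:+1/80640 = 1/80640; (3j)²=1/495 [(5 1 4; -3 -1 4)], sign=+1
I_A²/I_B² = (2/99)/(1/495) = 10/1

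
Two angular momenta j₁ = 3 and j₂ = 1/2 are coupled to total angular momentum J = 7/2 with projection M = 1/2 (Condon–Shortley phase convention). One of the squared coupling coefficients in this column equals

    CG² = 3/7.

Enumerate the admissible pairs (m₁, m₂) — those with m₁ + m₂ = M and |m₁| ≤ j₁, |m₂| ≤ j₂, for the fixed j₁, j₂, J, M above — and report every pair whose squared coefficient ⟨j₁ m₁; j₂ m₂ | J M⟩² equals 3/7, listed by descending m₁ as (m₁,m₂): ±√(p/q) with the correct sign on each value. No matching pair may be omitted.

(1,-1/2): +√(3/7)

Admissible pairs with m₁+m₂ = M = 1/2: (0,1/2), (1,-1/2)
  (m₁,m₂)=(1,-1/2): CG² = 3/7, CG = +√(3/7)   ← matches the target
  (m₁,m₂)=(0,1/2): CG² = 4/7, CG = +√(4/7)
Pairs with CG² = 3/7: (1,-1/2): +√(3/7)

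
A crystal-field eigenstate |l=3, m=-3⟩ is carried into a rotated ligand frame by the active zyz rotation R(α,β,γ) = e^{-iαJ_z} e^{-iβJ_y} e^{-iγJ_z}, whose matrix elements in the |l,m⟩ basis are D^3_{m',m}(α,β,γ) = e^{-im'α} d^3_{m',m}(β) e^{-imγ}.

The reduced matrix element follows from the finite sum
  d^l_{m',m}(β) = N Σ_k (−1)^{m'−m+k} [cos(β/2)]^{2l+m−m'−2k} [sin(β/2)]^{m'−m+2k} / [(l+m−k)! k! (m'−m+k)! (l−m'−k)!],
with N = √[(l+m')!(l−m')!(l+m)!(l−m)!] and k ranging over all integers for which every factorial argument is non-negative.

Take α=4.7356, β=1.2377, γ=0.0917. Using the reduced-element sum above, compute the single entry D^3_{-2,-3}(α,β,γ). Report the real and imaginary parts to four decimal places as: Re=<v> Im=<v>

First d^3_{-2,-3}(β=1.2377), then the phase factors e^{-i(-2)α} and e^{-i(-3)γ}:
Half-angle: c=0.814546, s=0.580099. N=√(1·120·1·720)=293.938769
k: max(0,(-3)−(-2))=0 … min(3+(-3),3−(-2))=0
  k=0: (−1)^1·293.9388/(120)·0.8145^5·0.5801^1 = -0.509514
d^3_{-2,-3}(1.2377) = -0.509514
D = (-0.998923-0.046405i)·(-0.509514)·(+0.962398+0.271643i) = +0.483404+0.161012i

Re=0.4834 Im=0.1610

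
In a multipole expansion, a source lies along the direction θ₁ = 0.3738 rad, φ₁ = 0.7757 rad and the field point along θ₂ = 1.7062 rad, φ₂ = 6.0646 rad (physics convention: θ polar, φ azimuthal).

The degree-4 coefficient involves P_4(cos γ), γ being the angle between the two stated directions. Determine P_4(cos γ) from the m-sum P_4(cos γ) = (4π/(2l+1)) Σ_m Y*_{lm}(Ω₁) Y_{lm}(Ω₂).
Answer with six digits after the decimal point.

Expand P_4 via completeness: Σ_{m} conj(Y_{4,m}) at Ω₁ times Y_{4,m} at Ω₂ —
  m=-4: (-0.00786 + 0.00031j) × (0.27363 + 0.32722j) = -0.00225 - 0.00249j  (running Σ = -0.00225 - 0.00249j)
  m=-3: (-0.03893 + 0.04127j) × (-0.13027 - 0.10022j) = 0.00921 - 0.00147j  (running Σ = 0.00696 - 0.00396j)
  m=-2: (0.00438 + 0.22595j) × (-0.25959 - 0.12131j) = 0.02627 - 0.05919j  (running Σ = 0.03323 - 0.06315j)
  m=-1: (0.35210 + 0.34533j) × (0.17744 + 0.03941j) = 0.04886 + 0.07515j  (running Σ = 0.08209 + 0.01200j)
  m=0: (0.34790 + 0.00000j) × (0.26076 + 0.00000j) = 0.09072 + 0.00000j  (running Σ = 0.17281 + 0.01200j)
  m=1: (-0.35210 + 0.34533j) × (-0.17744 + 0.03941j) = 0.04886 - 0.07515j  (running Σ = 0.22167 - 0.06315j)
  m=2: (0.00438 - 0.22595j) × (-0.25959 + 0.12131j) = 0.02627 + 0.05919j  (running Σ = 0.24795 - 0.00396j)
  m=3: (0.03893 + 0.04127j) × (0.13027 - 0.10022j) = 0.00921 + 0.00147j  (running Σ = 0.25716 - 0.00249j)
  m=4: (-0.00786 - 0.00031j) × (0.27363 - 0.32722j) = -0.00225 + 0.00249j  (running Σ = 0.25490 - 0.00000j)
Accumulated sum 0.25490 - 0.00000j; after 4π/(2l+1) scaling, 0.35591 - 0.00000j ⇒ P_4 = 0.355913

0.355913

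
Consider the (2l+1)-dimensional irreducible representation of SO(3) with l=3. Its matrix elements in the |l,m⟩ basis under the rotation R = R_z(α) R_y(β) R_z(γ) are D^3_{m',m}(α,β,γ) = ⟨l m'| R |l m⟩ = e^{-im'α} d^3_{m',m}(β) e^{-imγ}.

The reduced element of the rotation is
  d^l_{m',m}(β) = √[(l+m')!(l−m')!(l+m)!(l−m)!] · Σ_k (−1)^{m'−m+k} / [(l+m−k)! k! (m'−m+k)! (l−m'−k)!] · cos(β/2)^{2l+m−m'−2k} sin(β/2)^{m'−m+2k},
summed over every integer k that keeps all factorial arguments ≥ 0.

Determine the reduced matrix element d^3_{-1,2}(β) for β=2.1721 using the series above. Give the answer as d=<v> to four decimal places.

d^3_{-1,2}(β=2.1721) via the finite sum:
c=cos(2.172100/2)=0.465984, s=sin(2.172100/2)=0.884793; N=√[2·24·120·1]=75.894664
The bounds max(0,m−m')=3 and min(l+m,l−m')=4 give 2 terms
  k=3: (−1)^0·75.8947/(12)·0.4660^3·0.8848^3 = +0.443270
  k=4: (−1)^1·75.8947/(24)·0.4660^1·0.8848^5 = -0.799061
d^3_{-1,2}(2.1721) = +0.443270 -0.799061 = -0.355791

d=-0.3558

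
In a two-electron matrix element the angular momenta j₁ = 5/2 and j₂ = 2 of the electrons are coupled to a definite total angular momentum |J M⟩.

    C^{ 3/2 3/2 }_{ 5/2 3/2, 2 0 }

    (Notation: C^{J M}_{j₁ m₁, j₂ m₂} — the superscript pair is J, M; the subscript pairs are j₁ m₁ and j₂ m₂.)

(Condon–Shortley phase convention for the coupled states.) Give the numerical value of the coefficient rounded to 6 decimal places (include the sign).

-0.585540  (= −√(12/35))

triangle: 3!·2!·1!/7! = 12/5040
(j±m)!: 4!·1!·2!·2!·3!·0! = 576
prefactor² = (2J+1)·Δ·N² = 192/35
  k=1: −1/(1!·2!·0!·1!·2!·0!) = -1/4
Σ = -1/4  ⇒  CG² = 192/35·(-1/4)² = 12/35
CG = −√(12/35) = -0.585540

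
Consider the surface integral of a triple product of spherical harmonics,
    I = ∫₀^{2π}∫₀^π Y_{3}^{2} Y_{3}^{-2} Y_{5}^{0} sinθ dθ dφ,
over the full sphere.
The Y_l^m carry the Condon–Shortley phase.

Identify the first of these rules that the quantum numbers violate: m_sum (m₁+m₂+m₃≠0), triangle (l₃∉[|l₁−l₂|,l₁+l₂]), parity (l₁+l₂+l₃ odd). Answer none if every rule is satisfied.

parity

Σmᵢ = 0  ✓
l₃∈[|l₁−l₂|,l₁+l₂]=[0,6], have l₃=5  ✓
Σlᵢ = 11 ⇒ odd  ✗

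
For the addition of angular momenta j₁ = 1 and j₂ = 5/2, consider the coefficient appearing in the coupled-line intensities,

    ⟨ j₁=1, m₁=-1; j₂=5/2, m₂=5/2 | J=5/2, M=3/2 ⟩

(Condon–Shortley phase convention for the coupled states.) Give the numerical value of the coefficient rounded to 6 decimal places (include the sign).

−√(2/7) ≈ -0.534522

j₁+j₂−J=1  J+j₁−j₂=1  J−j₁+j₂=4  j₁+j₂+J+1=7
(j₁±m₁, j₂±m₂, J±M) = (0,2,5,0,4,1)
P² = 1152/7
sum k=1..1:
  [1] −1/24 = -1/24
S = -1/24
C² = P²·S² = 2/7 ; C = -0.534522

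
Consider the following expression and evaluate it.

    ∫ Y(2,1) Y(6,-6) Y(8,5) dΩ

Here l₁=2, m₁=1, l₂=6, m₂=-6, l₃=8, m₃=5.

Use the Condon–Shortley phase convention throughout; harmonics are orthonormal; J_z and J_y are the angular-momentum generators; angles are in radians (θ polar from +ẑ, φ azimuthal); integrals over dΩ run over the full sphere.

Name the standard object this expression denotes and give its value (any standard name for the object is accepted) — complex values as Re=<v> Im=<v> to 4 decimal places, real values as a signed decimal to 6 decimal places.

Gaunt coefficient, -0.030597

This is a Gaunt coefficient — the integral of a triple product of spherical harmonics over the sphere.
m-sum 0 ✓  L=16 even ✓  4≤8≤8 ✓
Π(2lᵢ+1) = 5×13×17 = 1105
triangle coeff Δ(2,6,8) = 1/30940
Σ_t [0,0]: t=0:+1/2073600 = 1/2073600
(3j)²=28/1105 [(2 6 8; 0 0 0)], sign=+1
Σ_t [0,0]: t=0:+1/2874009600 = 1/2874009600
(3j)²=1/2380 [(2 6 8; 1 -6 5)], sign=-1
⇒ 4πI² = 1/85
I = (-1)√(1/85/(4π)) = -0.03059748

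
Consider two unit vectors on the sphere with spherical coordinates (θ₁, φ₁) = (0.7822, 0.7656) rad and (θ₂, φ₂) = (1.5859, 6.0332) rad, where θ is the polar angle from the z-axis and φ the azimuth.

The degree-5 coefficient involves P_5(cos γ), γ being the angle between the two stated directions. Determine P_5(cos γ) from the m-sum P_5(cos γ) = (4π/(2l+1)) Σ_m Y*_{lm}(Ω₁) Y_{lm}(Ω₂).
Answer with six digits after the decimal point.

Summing Y*_{l m}(θ₁,φ₁)·Y_{l m}(θ₂,φ₂) over m ∈ [−5, 5]; prefactor 4π/(2·5+1) = 1.142397:
  m=-5: Y*=-0.06246 - 0.05117j  Y=0.14630 + 0.44019j  product 0.01339 - 0.03498j
  m=-4: Y*=-0.25616 + 0.02033j  Y=-0.01197 - 0.01864j  product 0.00345 + 0.00453j
  m=-3: Y*=-0.28379 + 0.31968j  Y=-0.25253 - 0.23523j  product 0.14686 - 0.01397j
  m=-2: Y*=0.01205 + 0.30412j  Y=0.02244 + 0.01226j  product -0.00346 + 0.00697j
  m=-1: Y*=-0.11839 - 0.11379j  Y=0.30930 + 0.07897j  product -0.02763 - 0.04455j
  m=+0: Y*=-0.35439 + 0.00000j  Y=-0.02647 + 0.00000j  product 0.00938 + 0.00000j
  m=+1: Y*=0.11839 - 0.11379j  Y=-0.30930 + 0.07897j  product -0.02763 + 0.04455j
  m=+2: Y*=0.01205 - 0.30412j  Y=0.02244 - 0.01226j  product -0.00346 - 0.00697j
  m=+3: Y*=0.28379 + 0.31968j  Y=0.25253 - 0.23523j  product 0.14686 + 0.01397j
  m=+4: Y*=-0.25616 - 0.02033j  Y=-0.01197 + 0.01864j  product 0.00345 - 0.00453j
  m=+5: Y*=0.06246 - 0.05117j  Y=-0.14630 + 0.44019j  product 0.01339 + 0.03498j
Accumulated sum 0.27460 - 0.00000j; after 4π/(2l+1) scaling, 0.31370 - 0.00000j ⇒ P_5 = 0.313697

0.313697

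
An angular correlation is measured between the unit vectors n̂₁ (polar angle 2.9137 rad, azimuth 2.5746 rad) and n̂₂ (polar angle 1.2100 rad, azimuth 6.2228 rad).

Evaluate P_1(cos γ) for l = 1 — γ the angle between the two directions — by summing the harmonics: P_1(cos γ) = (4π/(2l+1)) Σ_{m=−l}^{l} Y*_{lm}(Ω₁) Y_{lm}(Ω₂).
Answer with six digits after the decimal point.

Expand P_1 via completeness: Σ_{m} conj(Y_{1,m}) at Ω₁ times Y_{1,m} at Ω₂ —
  m=-1: (-0.065842, 0.041924) × (0.322661, 0.019508) = (-0.022062, 0.012243)  (running Σ = (-0.022062, 0.012243))
  m=0: (-0.475970, -0.000000) × (0.172486, 0.000000) = (-0.082098, -0.000000)  (running Σ = (-0.104161, 0.012243))
  m=1: (0.065842, 0.041924) × (-0.322661, 0.019508) = (-0.022062, -0.012243)  (running Σ = (-0.126223, 0.000000))
Total Σ_m = (-0.126223, 0.000000). Multiply by 4.188790: (-0.528721, 0.000000). P_1(cos γ) = -0.528721

-0.528721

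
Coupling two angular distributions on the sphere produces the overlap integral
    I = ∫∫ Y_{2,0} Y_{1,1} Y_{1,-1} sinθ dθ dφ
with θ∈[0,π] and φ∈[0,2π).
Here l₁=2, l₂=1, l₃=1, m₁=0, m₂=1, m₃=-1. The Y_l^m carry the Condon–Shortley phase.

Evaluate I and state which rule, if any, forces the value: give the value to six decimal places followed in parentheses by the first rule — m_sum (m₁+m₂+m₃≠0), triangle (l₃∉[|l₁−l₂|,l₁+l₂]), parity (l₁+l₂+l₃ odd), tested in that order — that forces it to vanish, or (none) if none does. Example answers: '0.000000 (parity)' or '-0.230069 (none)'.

Rules hold: Σm=0, L=4 even, 1≤1≤3.
N = 5·3·3 = 45
Δ = 2!·2!·0!/5! = 1/30
Racah Σ t=1..1: t=1:−1/1 = -1/1
⇒ 3j(2 1 1; 0 0 0)² = 2/15, sgn +1
Racah Σ t=2..2: t=2:+1/4 = 1/4
⇒ 3j(2 1 1; 0 1 -1)² = 1/30, sgn +1
4πI² = N·(3j₀)²·(3jₘ)² = 1/5
I = +1·√(0.2/4π) = 0.12615663
No selection rule forces the value: the integral is nonzero (none).

0.126157 (none)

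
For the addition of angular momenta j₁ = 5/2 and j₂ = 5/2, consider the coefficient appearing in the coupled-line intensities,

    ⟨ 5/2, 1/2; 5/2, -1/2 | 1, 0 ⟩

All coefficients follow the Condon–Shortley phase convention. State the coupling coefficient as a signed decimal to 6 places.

+√(1/70) ≈ +0.119523

√[3·4!1!1!/7! · 3!2!2!3!1!1!] = √(72/35)
  +(−1)^1/∏(1,3,1,1,0,0)! = -1/6  (running -1/6)
  +(−1)^2/∏(2,2,0,0,1,1)! = 1/4  (running 1/12)
⟨..|..⟩ = √(72/35)·(1/12) = +0.119523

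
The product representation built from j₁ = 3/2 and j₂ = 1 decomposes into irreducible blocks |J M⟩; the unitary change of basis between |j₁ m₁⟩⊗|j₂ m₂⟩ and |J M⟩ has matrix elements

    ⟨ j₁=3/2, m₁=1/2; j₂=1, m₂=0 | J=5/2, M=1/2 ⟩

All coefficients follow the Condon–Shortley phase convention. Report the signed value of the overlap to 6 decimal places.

+0.774597

j₁+j₂−J=0  J+j₁−j₂=3  J−j₁+j₂=2  j₁+j₂+J+1=6
(j₁±m₁, j₂±m₂, J±M) = (2,1,1,1,3,2)
P² = 12/5
sum k=0..0:
  [0] +1/2 = 1/2
S = 1/2
C² = P²·S² = 3/5 ; C = +0.774597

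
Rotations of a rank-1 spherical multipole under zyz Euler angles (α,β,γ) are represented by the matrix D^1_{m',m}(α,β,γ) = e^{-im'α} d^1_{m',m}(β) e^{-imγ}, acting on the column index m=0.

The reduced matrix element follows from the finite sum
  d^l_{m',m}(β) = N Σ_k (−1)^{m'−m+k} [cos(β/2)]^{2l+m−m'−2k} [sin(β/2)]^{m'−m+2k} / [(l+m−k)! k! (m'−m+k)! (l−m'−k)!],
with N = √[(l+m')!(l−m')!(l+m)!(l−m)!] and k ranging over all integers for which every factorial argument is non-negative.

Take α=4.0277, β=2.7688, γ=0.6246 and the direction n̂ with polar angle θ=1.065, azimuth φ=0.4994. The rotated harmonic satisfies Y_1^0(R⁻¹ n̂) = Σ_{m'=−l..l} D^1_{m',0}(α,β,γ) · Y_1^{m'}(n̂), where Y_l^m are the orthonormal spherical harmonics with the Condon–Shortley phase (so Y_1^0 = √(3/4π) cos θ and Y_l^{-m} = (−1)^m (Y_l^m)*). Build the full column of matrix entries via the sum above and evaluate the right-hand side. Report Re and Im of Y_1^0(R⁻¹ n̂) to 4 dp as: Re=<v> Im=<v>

Re=-0.3646 Im=0.0000

Need the full column D^1_{m',0} for m'=−1..1 at α=4.0277, β=2.7688, γ=0.6246.
cos(β/2)=0.185319, sin(β/2)=0.982678
d^1_{-1,0}: single k=1 term ⇒ +0.257541;  D = -0.162877-0.199495i
d^1_{0,0}: k∈[0..1] ⇒ +0.034343 -0.965657 = -0.931314;  D = -0.931314+0.000000i
d^1_{1,0}: single k=0 term ⇒ -0.257541;  D = +0.162877-0.199495i
Y_1^{m'}(θ=1.065,φ=0.4994) and Σ D·Y over m':
  (-0.1629-0.1995i)·(+0.2653-0.1447i)  (-0.9313+0.0000i)·(+0.2367+0.0000i)  (+0.1629-0.1995i)·(-0.2653-0.1447i)
Y_1^0(R⁻¹ n̂) = -0.364650+0.000000i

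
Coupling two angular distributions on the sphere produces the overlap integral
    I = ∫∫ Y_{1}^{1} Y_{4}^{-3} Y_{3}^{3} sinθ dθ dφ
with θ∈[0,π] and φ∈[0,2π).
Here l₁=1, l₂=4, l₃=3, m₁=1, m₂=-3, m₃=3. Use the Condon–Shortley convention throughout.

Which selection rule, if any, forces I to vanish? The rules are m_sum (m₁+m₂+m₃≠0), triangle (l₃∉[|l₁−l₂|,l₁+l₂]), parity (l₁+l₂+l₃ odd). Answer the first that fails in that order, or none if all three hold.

m_sum

Σmᵢ = 1  ✗
l₃∈[|l₁−l₂|,l₁+l₂]=[3,5], have l₃=3
Σlᵢ = 8 ⇒ even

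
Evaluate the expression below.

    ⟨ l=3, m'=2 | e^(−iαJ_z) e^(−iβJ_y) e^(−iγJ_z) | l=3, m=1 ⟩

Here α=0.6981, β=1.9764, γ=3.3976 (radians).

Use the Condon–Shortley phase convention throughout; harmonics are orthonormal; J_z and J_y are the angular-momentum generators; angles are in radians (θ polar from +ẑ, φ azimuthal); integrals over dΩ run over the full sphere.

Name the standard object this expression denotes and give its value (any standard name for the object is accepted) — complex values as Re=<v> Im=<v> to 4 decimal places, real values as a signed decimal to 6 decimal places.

Wigner D-matrix element, Re=0.0391 Im=0.4786

This is a Wigner D-matrix element — the rotation-matrix element ⟨l m'| R(α,β,γ) |l m⟩ in the angular-momentum basis.
First d^3_{2,1}(β=1.9764), then the phase factors e^{-i(2)α} and e^{-i(1)γ}:
Half-angle: c=0.550194, s=0.835037. N=√(120·1·24·2)=75.894664
k: max(0,(1)−(2))=0 … min(3+(1),3−(2))=1
  k=0: (−1)^1·75.8947/(24)·0.5502^5·0.8350^1 = -0.133133
  k=1: (−1)^2·75.8947/(12)·0.5502^3·0.8350^3 = +0.613330
d^3_{2,1}(1.9764) = -0.133133 +0.613330 = +0.480198
Attach z-rotation phases: D = e^{-i(2)(0.6981)}·(+0.480198)·e^{-i(1)(3.3976)} = +0.039050+0.478607i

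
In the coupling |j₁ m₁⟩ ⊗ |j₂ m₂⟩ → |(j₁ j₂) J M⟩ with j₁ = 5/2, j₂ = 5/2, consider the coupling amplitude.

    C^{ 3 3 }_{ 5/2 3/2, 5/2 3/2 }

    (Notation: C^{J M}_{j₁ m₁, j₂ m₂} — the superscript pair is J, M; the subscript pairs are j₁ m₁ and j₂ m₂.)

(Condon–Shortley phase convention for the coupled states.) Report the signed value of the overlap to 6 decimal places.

-0.666667  (= −√(4/9))

√[7·2!3!3!/9! · 4!1!4!1!6!0!] = √(576)
  +(−1)^1/∏(1,1,0,3,3,0)! = -1/36  (running -1/36)
⟨..|..⟩ = √(576)·(-1/36) = -0.666667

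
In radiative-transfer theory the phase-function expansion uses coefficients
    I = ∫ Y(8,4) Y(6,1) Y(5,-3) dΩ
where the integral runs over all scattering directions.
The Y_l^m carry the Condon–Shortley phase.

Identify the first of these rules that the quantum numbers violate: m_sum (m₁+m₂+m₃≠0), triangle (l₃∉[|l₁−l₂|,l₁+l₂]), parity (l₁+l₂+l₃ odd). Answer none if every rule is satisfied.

m₁+m₂+m₃ = 4 + 1 − 3 = 2  ✗
triangle: |8−6|=2 ≤ l₃=5 ≤ 8+6=14
parity: l₁+l₂+l₃ = 19 is odd

m_sum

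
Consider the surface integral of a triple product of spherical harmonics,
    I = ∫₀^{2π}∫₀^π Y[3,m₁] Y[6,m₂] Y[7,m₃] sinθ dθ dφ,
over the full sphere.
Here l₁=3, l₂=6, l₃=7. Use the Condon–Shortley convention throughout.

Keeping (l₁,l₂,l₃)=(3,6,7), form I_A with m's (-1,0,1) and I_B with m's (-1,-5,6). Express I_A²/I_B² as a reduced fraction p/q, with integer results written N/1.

546/121

Same 3,6,7: normalisation and zero-m 3j drop out of the ratio.
A: Δ: 2! 4! 10! / 17! → 1/2042040; sum: t=0:+1/829440 t=1:−1/86400 t=2:+1/138240 = -13/4147200; 3j²(3 6 7; -1 0 1) = Δ·Π!·Σ² = 13/3740  (sign -1)
B: Δ: 2! 4! 10! / 17! → 1/2042040; sum: t=0:+1/17418240 t=1:−1/21772800 = 1/87091200; 3j²(3 6 7; -1 -5 6) = Δ·Π!·Σ² = 11/14280  (sign -1)
I_A²/I_B² = (13/3740)/(11/14280) = 546/121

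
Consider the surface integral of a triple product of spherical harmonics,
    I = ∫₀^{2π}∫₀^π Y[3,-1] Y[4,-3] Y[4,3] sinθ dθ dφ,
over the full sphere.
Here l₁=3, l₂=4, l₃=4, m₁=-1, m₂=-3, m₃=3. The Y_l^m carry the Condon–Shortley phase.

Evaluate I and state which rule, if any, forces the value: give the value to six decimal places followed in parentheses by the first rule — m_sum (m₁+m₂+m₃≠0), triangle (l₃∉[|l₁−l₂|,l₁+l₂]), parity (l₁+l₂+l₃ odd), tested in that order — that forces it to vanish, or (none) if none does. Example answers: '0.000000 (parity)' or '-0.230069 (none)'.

m-sum = -1 − 3 + 3 = -1 ≠ 0 ⇒ I = 0

0.000000 (m_sum)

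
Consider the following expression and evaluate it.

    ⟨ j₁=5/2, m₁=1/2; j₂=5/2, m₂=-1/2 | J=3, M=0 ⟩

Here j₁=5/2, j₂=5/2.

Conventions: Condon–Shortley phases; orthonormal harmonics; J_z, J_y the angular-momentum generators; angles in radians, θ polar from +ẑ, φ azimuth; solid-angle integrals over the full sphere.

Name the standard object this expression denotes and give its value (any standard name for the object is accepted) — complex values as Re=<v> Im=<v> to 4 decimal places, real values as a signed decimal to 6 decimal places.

Clebsch–Gordan coefficient, −√(4/45) ≈ -0.298142

This is a Clebsch–Gordan (vector-coupling) coefficient.
j₁+j₂−J=2  J+j₁−j₂=3  J−j₁+j₂=3  j₁+j₂+J+1=9
(j₁±m₁, j₂±m₂, J±M) = (3,2,2,3,3,3)
P² = 36/5
sum k=0..2:
  [0] +1/8 = 1/8
  [1] −1/4 = -1/4
  [2] +1/72 = 1/72
S = -1/9
C² = P²·S² = 4/45 ; C = -0.298142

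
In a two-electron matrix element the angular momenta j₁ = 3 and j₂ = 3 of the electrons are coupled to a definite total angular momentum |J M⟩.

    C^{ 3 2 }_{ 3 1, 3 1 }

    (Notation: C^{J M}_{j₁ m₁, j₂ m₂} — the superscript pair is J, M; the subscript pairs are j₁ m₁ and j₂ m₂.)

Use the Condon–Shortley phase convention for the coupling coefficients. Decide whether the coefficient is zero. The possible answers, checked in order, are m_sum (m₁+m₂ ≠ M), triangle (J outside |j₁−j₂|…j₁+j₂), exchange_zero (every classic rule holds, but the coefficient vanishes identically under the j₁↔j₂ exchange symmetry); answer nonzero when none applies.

m-sum: m₁+m₂ = 1+1 = 2, M = 2  ✓
triangle: |j₁−j₂| = 0 ≤ J = 3 ≤ j₁+j₂ = 6  ✓
exchange: j₁=j₂ and m₁=m₂, and (−1)^(j₁+j₂−J) = (−1)^3 = −1 forces ⟨j₁m₁;j₂m₂|JM⟩ = −⟨j₂m₂;j₁m₁|JM⟩ = −⟨j₁m₁;j₂m₂|JM⟩ ⇒ the coefficient vanishes identically
Racah sum check: Σ_k collapses to 0 ⇒ CG = 0

exchange_zero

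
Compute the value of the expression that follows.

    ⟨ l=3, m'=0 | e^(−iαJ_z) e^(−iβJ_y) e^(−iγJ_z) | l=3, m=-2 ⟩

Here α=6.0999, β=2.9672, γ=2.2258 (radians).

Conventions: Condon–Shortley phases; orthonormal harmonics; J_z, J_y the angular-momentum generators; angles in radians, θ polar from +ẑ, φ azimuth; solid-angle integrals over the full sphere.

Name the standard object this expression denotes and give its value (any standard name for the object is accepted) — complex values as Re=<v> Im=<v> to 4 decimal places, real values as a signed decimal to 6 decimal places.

Wigner D-matrix element, Re=0.0105 Im=0.0392

This is a Wigner D-matrix element — the rotation-matrix element ⟨l m'| R(α,β,γ) |l m⟩ in the angular-momentum basis.
D^3_{0,-2}(6.0999,2.9672,2.2258) = e^{-i·0·6.0999}·d^3_{0,-2}(2.9672)·e^{-i·-2·2.2258}. Compute d first:
c=cos(2.967200/2)=0.087086, s=sin(2.967200/2)=0.996201; N=√[6·6·1·120]=65.726707
k: max(0,(-2)−(0))=0 … min(3+(-2),3−(0))=1
  k=0: (−1)^2·65.7267/(12)·0.0871^4·0.9962^2 = +0.000313
  k=1: (−1)^3·65.7267/(12)·0.0871^2·0.9962^4 = -0.040911
d^3_{0,-2}(2.9672) = +0.000313 -0.040911 = -0.040599
Attach z-rotation phases: D = e^{-i(0)(6.0999)}·(-0.040599)·e^{-i(-2)(2.2258)} = +0.010468+0.039226i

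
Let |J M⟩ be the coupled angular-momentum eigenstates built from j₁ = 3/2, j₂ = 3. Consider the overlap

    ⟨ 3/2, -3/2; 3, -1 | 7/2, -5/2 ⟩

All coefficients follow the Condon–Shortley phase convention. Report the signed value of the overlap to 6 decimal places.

√[8·1!2!5!/9! · 0!3!2!4!1!6!] = √(7680/7)
  +(−1)^1/∏(1,0,2,1,0,4)! = -1/48  (running -1/48)
⟨..|..⟩ = √(7680/7)·(-1/48) = -0.690066

-0.690066  (= −√(10/21))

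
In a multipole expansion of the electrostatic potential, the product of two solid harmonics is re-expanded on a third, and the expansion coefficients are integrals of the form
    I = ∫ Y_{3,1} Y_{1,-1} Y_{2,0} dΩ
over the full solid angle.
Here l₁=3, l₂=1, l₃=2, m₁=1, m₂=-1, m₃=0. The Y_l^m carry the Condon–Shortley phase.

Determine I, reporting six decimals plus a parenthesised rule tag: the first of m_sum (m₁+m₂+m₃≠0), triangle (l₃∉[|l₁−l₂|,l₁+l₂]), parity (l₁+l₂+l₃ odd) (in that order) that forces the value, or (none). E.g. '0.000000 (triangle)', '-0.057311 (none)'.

-0.202301 (none)

Rules hold: Σm=0, L=6 even, 2≤2≤4.
N = 7·3·5 = 105
Δ = 2!·4!·0!/7! = 1/105
Racah Σ t=1..1: t=1:−1/4 = -1/4
⇒ 3j(3 1 2; 0 0 0)² = 3/35, sgn -1
Racah Σ t=0..0: t=0:+1/8 = 1/8
⇒ 3j(3 1 2; 1 -1 0)² = 2/35, sgn +1
4πI² = N·(3j₀)²·(3jₘ)² = 18/35
I = -1·√(0.514286/4π) = -0.20230066
No selection rule forces the value: the integral is nonzero (none).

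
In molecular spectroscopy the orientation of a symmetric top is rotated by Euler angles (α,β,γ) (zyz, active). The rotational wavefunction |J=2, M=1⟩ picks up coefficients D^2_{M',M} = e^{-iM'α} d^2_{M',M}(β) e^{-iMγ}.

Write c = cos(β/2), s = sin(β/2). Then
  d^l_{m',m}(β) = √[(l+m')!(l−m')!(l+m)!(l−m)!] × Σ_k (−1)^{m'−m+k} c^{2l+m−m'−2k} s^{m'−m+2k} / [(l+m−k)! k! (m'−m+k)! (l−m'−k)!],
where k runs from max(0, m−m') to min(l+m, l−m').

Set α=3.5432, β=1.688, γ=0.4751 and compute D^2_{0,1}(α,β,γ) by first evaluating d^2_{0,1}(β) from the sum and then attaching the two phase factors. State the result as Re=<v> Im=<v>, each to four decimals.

Split into d^2_{0,1}(β=1.6880) × two z-phases.
Half-angle: c=0.664479, s=0.747307. N=√(2·2·6·1)=4.898979
Admissible k: 1..2 (factorial args all ≥0)
  k=1: (−1)^0·4.8990/(2)·0.6645^3·0.7473^1 = +0.537054
  k=2: (−1)^1·4.8990/(2)·0.6645^1·0.7473^3 = -0.679288
d^2_{0,1}(1.6880) = +0.537054 -0.679288 = -0.142234
Phases: e^{-i·(0)·3.5432}=+1.000000+0.000000i, e^{-i·(1)·0.4751}=+0.889247-0.457427i ⇒ D=-0.126481+0.065062i

Re=-0.1265 Im=0.0651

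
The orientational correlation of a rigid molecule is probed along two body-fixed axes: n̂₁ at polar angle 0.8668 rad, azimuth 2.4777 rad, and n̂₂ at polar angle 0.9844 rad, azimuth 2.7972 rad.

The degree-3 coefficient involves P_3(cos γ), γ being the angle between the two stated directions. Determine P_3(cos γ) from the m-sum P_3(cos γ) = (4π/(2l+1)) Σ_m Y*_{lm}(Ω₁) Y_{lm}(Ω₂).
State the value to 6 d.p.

0.777050

Summing Y*_{l m}(θ₁,φ₁)·Y_{l m}(θ₂,φ₂) over m ∈ [−3, 3]; prefactor 4π/(2·3+1) = 1.795196:
  term(m=-3) = (0.025608, -0.036460)   from Y*(Ω₁)=(0.075499, 0.168664), Y(Ω₂)=(-0.123469, -0.207095)
  term(m=-2) = (0.121051, -0.089940)   from Y*(Ω₁)=(0.092487, -0.373066), Y(Ω₂)=(0.302908, 0.249383)
  term(m=-1) = (0.036603, -0.012110)   from Y*(Ω₁)=(-0.212414, 0.166185), Y(Ω₂)=(-0.134560, -0.048265)
  term(m=+0) = (0.066325, 0.000000)   from Y*(Ω₁)=(-0.218650, -0.000000), Y(Ω₂)=(-0.303340, 0.000000)
  term(m=+1) = (0.036603, 0.012110)   from Y*(Ω₁)=(0.212414, 0.166185), Y(Ω₂)=(0.134560, -0.048265)
  term(m=+2) = (0.121051, 0.089940)   from Y*(Ω₁)=(0.092487, 0.373066), Y(Ω₂)=(0.302908, -0.249383)
  term(m=+3) = (0.025608, 0.036460)   from Y*(Ω₁)=(-0.075499, 0.168664), Y(Ω₂)=(0.123469, -0.207095)
Accumulated sum (0.432850, -0.000000); after 4π/(2l+1) scaling, (0.777050, -0.000000) ⇒ P_3 = 0.777050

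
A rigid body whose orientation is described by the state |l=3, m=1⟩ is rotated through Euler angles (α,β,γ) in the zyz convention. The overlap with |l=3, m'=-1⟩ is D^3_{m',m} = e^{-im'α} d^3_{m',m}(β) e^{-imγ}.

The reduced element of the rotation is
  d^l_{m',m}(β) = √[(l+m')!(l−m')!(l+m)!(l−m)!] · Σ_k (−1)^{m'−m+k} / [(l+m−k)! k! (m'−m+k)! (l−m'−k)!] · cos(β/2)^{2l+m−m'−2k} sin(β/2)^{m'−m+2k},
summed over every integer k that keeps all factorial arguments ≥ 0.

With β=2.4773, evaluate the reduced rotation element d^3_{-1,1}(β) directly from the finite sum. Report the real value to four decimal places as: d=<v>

d=0.0950

d^3_{-1,1}(β=2.4773) via the finite sum:
Half-angle: c=0.326073, s=0.945345. N=√(2·24·24·2)=48.000000
k: max(0,(1)−(-1))=2 … min(3+(1),3−(-1))=4
  k=2: (−1)^0·48.0000/(8)·0.3261^4·0.9453^2 = +0.060616
  k=3: (−1)^1·48.0000/(6)·0.3261^2·0.9453^4 = -0.679328
  k=4: (−1)^2·48.0000/(48)·0.3261^0·0.9453^6 = +0.713742
d^3_{-1,1}(2.4773) = +0.060616 -0.679328 +0.713742 = +0.095030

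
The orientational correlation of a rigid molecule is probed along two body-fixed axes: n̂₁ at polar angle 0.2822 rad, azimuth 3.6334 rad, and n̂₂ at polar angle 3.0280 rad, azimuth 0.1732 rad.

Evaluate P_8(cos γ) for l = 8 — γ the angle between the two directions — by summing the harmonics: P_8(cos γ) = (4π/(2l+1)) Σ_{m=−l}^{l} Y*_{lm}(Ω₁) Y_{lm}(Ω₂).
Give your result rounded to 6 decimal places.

Addition theorem: P_8(cos γ) = (4π/17) Σ_m Y*_{lm}(Ω₁) Y_{lm}(Ω₂), m = −8…8:
  term(m=-8) = -0.00000 + 0.00000j   from Y*(Ω₁)=-0.00001 - 0.00001j, Y(Ω₂)=0.00000 - 0.00000j
  term(m=-7) = -0.00000 + 0.00000j   from Y*(Ω₁)=0.00025 + 0.00008j, Y(Ω₂)=-0.00000 + 0.00000j
  term(m=-6) = -0.00000 + 0.00000j   from Y*(Ω₁)=-0.00221 + 0.00043j, Y(Ω₂)=0.00001 - 0.00001j
  term(m=-5) = -0.00000 + 0.00000j   from Y*(Ω₁)=0.01100 - 0.00894j, Y(Ω₂)=-0.00012 + 0.00014j
  term(m=-4) = 0.00004 + 0.00014j   from Y*(Ω₁)=-0.02539 + 0.06066j, Y(Ω₂)=0.00166 - 0.00138j
  term(m=-3) = 0.00247 + 0.00350j   from Y*(Ω₁)=-0.02105 - 0.22004j, Y(Ω₂)=-0.01683 + 0.00963j
  term(m=-2) = 0.04964 + 0.03675j   from Y*(Ω₁)=0.27721 + 0.41656j, Y(Ω₂)=0.11610 - 0.04191j
  term(m=-1) = 0.28896 + 0.09531j   from Y*(Ω₁)=-0.53809 - 0.28826j, Y(Ω₂)=-0.49099 + 0.08590j
  term(m=+0) = 0.00262 + 0.00000j   from Y*(Ω₁)=0.00288 + 0.00000j, Y(Ω₂)=0.90812 + 0.00000j
  term(m=+1) = 0.28896 - 0.09531j   from Y*(Ω₁)=0.53809 - 0.28826j, Y(Ω₂)=0.49099 + 0.08590j
  term(m=+2) = 0.04964 - 0.03675j   from Y*(Ω₁)=0.27721 - 0.41656j, Y(Ω₂)=0.11610 + 0.04191j
  term(m=+3) = 0.00247 - 0.00350j   from Y*(Ω₁)=0.02105 - 0.22004j, Y(Ω₂)=0.01683 + 0.00963j
  term(m=+4) = 0.00004 - 0.00014j   from Y*(Ω₁)=-0.02539 - 0.06066j, Y(Ω₂)=0.00166 + 0.00138j
  term(m=+5) = -0.00000 - 0.00000j   from Y*(Ω₁)=-0.01100 - 0.00894j, Y(Ω₂)=0.00012 + 0.00014j
  term(m=+6) = -0.00000 - 0.00000j   from Y*(Ω₁)=-0.00221 - 0.00043j, Y(Ω₂)=0.00001 + 0.00001j
  term(m=+7) = -0.00000 - 0.00000j   from Y*(Ω₁)=-0.00025 + 0.00008j, Y(Ω₂)=0.00000 + 0.00000j
  term(m=+8) = -0.00000 - 0.00000j   from Y*(Ω₁)=-0.00001 + 0.00001j, Y(Ω₂)=0.00000 + 0.00000j
Total Σ_m = 0.68486 + 0.00000j. Multiply by 0.739198: 0.50624 + 0.00000j. P_8(cos γ) = 0.506244

0.506244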